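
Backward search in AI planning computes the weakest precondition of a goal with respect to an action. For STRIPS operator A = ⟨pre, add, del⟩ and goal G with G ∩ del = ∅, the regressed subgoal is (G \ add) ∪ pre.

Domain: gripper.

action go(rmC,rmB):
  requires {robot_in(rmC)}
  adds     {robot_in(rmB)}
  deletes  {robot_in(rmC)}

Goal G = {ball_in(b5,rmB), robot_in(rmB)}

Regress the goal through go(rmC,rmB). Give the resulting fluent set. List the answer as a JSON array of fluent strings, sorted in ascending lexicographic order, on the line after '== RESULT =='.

Regress:
  G ∩ del = {}  (empty — regression defined)
  G \ add = {ball_in(b5,rmB), robot_in(rmB)} \ {robot_in(rmB)} = {ball_in(b5,rmB)}
  ∪ pre   = {ball_in(b5,rmB)} ∪ {robot_in(rmC)}
          = {ball_in(b5,rmB), robot_in(rmC)}

== RESULT ==
["ball_in(b5,rmB)", "robot_in(rmC)"]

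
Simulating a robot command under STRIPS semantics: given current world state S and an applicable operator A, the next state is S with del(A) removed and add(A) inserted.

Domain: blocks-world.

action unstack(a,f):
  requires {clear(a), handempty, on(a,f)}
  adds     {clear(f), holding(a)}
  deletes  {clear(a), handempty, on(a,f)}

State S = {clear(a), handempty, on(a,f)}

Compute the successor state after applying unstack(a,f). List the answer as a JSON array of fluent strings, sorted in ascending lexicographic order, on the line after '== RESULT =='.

Progress:
  pre ⊆ S: {clear(a), handempty, on(a,f)} ⊆ S  — applicable
  S \ del = {}
  ∪ add   = {clear(f), holding(a)}

== RESULT ==
["clear(f)", "holding(a)"]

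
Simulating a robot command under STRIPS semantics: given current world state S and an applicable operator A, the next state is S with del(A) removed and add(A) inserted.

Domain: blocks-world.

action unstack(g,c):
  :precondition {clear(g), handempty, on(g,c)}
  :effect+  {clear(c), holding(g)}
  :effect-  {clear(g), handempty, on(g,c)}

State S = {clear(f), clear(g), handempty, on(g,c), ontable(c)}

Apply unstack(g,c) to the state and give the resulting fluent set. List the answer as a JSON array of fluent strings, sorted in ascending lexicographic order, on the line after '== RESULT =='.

Progress:
  pre ⊆ S: {clear(g), handempty, on(g,c)} ⊆ S  — applicable
  S \ del = {clear(f), ontable(c)}
  ∪ add   = {clear(c), clear(f), holding(g), ontable(c)}

== RESULT ==
["clear(c)", "clear(f)", "holding(g)", "ontable(c)"]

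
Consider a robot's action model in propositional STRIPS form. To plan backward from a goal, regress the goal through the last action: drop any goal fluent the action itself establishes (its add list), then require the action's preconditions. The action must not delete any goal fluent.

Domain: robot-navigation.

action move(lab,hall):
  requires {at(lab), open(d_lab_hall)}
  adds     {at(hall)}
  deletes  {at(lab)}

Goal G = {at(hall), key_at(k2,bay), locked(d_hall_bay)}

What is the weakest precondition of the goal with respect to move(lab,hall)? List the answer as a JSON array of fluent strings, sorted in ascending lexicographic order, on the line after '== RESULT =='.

Compute (G \ add) ∪ pre:
  G ∩ del = {}  (empty — regression defined)
  G \ add = {at(hall), key_at(k2,bay), locked(d_hall_bay)} \ {at(hall)} = {key_at(k2,bay), locked(d_hall_bay)}
  ∪ pre   = {key_at(k2,bay), locked(d_hall_bay)} ∪ {at(lab), open(d_lab_hall)}
          = {at(lab), key_at(k2,bay), locked(d_hall_bay), open(d_lab_hall)}

== RESULT ==
["at(lab)", "key_at(k2,bay)", "locked(d_hall_bay)", "open(d_lab_hall)"]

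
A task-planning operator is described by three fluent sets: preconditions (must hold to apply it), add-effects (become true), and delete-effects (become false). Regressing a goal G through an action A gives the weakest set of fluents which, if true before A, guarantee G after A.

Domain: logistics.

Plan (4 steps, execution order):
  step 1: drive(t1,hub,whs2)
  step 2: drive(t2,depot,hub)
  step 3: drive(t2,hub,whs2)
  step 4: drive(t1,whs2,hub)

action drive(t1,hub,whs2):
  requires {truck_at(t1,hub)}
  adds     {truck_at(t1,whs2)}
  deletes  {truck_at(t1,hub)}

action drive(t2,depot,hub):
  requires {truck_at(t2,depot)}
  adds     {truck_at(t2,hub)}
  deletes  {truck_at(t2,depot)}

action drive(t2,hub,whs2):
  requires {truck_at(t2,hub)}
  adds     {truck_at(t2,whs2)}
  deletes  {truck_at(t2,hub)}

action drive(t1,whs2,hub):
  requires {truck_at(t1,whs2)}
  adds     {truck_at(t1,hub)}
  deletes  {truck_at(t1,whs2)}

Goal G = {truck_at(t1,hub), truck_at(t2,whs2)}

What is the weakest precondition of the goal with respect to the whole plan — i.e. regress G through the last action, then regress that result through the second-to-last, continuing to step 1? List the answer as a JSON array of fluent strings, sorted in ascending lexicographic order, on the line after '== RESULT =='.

Work backward from the goal:
  through step 4 (drive(t1,whs2,hub)): drop {truck_at(t1,hub)}, keep {truck_at(t2,whs2)}, require {truck_at(t1,whs2)}
    → {truck_at(t1,whs2), truck_at(t2,whs2)}
  through step 3 (drive(t2,hub,whs2)): drop {truck_at(t2,whs2)}, keep {truck_at(t1,whs2)}, require {truck_at(t2,hub)}
    → {truck_at(t1,whs2), truck_at(t2,hub)}
  through step 2 (drive(t2,depot,hub)): drop {truck_at(t2,hub)}, keep {truck_at(t1,whs2)}, require {truck_at(t2,depot)}
    → {truck_at(t1,whs2), truck_at(t2,depot)}
  through step 1 (drive(t1,hub,whs2)): drop {truck_at(t1,whs2)}, keep {truck_at(t2,depot)}, require {truck_at(t1,hub)}
    → {truck_at(t1,hub), truck_at(t2,depot)}

== RESULT ==
["truck_at(t1,hub)", "truck_at(t2,depot)"]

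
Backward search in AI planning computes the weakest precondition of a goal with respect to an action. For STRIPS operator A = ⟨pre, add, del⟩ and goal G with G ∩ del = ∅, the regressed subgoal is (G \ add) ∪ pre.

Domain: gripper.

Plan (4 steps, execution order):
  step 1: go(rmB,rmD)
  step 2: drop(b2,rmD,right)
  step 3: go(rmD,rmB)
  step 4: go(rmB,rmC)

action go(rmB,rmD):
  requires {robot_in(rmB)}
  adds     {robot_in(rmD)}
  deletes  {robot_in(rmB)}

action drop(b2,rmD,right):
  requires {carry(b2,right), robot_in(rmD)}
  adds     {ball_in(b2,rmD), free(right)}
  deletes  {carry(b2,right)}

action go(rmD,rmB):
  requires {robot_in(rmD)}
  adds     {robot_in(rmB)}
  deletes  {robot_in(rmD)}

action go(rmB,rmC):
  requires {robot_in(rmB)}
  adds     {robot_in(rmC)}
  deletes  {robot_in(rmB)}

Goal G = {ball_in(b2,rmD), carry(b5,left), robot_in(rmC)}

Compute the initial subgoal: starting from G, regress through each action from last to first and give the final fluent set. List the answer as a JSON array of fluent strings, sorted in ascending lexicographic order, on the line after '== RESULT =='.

Work backward from the goal:
  through step 4 (go(rmB,rmC)): drop {robot_in(rmC)}, keep {ball_in(b2,rmD), carry(b5,left)}, require {robot_in(rmB)}
    → {ball_in(b2,rmD), carry(b5,left), robot_in(rmB)}
  through step 3 (go(rmD,rmB)): drop {robot_in(rmB)}, keep {ball_in(b2,rmD), carry(b5,left)}, require {robot_in(rmD)}
    → {ball_in(b2,rmD), carry(b5,left), robot_in(rmD)}
  through step 2 (drop(b2,rmD,right)): drop {ball_in(b2,rmD)}, keep {carry(b5,left), robot_in(rmD)}, require {carry(b2,right), robot_in(rmD)}
    → {carry(b2,right), carry(b5,left), robot_in(rmD)}
  through step 1 (go(rmB,rmD)): drop {robot_in(rmD)}, keep {carry(b2,right), carry(b5,left)}, require {robot_in(rmB)}
    → {carry(b2,right), carry(b5,left), robot_in(rmB)}

== RESULT ==
["carry(b2,right)", "carry(b5,left)", "robot_in(rmB)"]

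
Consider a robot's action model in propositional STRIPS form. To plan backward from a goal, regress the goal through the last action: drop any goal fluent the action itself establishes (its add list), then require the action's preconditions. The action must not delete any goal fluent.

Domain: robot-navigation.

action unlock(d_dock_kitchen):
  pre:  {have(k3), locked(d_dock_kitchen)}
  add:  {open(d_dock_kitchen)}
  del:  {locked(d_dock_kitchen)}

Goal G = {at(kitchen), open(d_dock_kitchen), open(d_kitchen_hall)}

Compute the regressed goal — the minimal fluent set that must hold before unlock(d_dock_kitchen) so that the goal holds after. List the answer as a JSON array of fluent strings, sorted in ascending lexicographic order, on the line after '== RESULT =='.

Regress:
  G ∩ del = {}  (empty — regression defined)
  G \ add = {at(kitchen), open(d_dock_kitchen), open(d_kitchen_hall)} \ {open(d_dock_kitchen)} = {at(kitchen), open(d_kitchen_hall)}
  ∪ pre   = {at(kitchen), open(d_kitchen_hall)} ∪ {have(k3), locked(d_dock_kitchen)}
          = {at(kitchen), have(k3), locked(d_dock_kitchen), open(d_kitchen_hall)}

== RESULT ==
["at(kitchen)", "have(k3)", "locked(d_dock_kitchen)", "open(d_kitchen_hall)"]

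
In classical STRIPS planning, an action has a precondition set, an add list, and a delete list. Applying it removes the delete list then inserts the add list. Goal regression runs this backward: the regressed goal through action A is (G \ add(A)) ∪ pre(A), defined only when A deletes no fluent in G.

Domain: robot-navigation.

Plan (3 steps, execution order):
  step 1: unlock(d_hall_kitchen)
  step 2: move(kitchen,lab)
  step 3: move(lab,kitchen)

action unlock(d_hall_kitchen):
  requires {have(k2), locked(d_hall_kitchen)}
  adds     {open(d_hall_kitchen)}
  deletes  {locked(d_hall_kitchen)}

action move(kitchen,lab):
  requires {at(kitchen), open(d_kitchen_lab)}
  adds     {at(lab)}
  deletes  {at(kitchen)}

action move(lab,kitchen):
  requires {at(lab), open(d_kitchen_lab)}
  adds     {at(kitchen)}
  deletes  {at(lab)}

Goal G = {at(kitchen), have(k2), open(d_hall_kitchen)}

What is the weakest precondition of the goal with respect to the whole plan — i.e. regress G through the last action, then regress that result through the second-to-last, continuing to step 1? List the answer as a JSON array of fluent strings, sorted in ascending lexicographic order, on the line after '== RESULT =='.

Work backward from the goal:
  through step 3 (move(lab,kitchen)): drop {at(kitchen)}, keep {have(k2), open(d_hall_kitchen)}, require {at(lab), open(d_kitchen_lab)}
    → {at(lab), have(k2), open(d_hall_kitchen), open(d_kitchen_lab)}
  through step 2 (move(kitchen,lab)): drop {at(lab)}, keep {have(k2), open(d_hall_kitchen), open(d_kitchen_lab)}, require {at(kitchen), open(d_kitchen_lab)}
    → {at(kitchen), have(k2), open(d_hall_kitchen), open(d_kitchen_lab)}
  through step 1 (unlock(d_hall_kitchen)): drop {open(d_hall_kitchen)}, keep {at(kitchen), have(k2), open(d_kitchen_lab)}, require {have(k2), locked(d_hall_kitchen)}
    → {at(kitchen), have(k2), locked(d_hall_kitchen), open(d_kitchen_lab)}

== RESULT ==
["at(kitchen)", "have(k2)", "locked(d_hall_kitchen)", "open(d_kitchen_lab)"]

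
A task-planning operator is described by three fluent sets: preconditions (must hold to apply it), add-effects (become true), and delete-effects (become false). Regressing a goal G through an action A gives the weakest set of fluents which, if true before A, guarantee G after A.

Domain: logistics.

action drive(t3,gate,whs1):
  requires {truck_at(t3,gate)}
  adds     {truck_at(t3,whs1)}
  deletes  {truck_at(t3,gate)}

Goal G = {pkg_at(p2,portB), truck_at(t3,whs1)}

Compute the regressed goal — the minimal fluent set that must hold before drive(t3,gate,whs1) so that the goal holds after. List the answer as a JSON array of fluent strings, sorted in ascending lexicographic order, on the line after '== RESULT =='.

Compute (G \ add) ∪ pre:
  G ∩ del = {}  (empty — regression defined)
  G \ add = {pkg_at(p2,portB), truck_at(t3,whs1)} \ {truck_at(t3,whs1)} = {pkg_at(p2,portB)}
  ∪ pre   = {pkg_at(p2,portB)} ∪ {truck_at(t3,gate)}
          = {pkg_at(p2,portB), truck_at(t3,gate)}

== RESULT ==
["pkg_at(p2,portB)", "truck_at(t3,gate)"]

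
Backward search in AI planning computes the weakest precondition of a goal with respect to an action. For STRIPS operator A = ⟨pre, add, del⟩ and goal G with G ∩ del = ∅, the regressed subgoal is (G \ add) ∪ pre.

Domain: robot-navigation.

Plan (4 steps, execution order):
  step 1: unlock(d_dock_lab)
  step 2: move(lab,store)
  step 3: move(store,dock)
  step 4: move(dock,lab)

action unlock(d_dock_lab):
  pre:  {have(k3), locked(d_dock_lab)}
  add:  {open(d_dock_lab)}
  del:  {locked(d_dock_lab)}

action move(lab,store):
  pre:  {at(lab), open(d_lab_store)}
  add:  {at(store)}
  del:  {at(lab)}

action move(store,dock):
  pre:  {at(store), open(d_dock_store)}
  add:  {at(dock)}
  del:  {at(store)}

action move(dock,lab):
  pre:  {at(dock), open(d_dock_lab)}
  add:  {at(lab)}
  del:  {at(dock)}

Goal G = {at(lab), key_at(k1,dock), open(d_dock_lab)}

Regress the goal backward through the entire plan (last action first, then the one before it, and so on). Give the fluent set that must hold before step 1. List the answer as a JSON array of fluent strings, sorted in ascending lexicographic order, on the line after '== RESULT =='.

Regress step by step:
  through step 4 (move(dock,lab)): drop {at(lab)}, keep {key_at(k1,dock), open(d_dock_lab)}, require {at(dock), open(d_dock_lab)}
    → {at(dock), key_at(k1,dock), open(d_dock_lab)}
  through step 3 (move(store,dock)): drop {at(dock)}, keep {key_at(k1,dock), open(d_dock_lab)}, require {at(store), open(d_dock_store)}
    → {at(store), key_at(k1,dock), open(d_dock_lab), open(d_dock_store)}
  through step 2 (move(lab,store)): drop {at(store)}, keep {key_at(k1,dock), open(d_dock_lab), open(d_dock_store)}, require {at(lab), open(d_lab_store)}
    → {at(lab), key_at(k1,dock), open(d_dock_lab), open(d_dock_store), open(d_lab_store)}
  through step 1 (unlock(d_dock_lab)): drop {open(d_dock_lab)}, keep {at(lab), key_at(k1,dock), open(d_dock_store), open(d_lab_store)}, require {have(k3), locked(d_dock_lab)}
    → {at(lab), have(k3), key_at(k1,dock), locked(d_dock_lab), open(d_dock_store), open(d_lab_store)}

== RESULT ==
["at(lab)", "have(k3)", "key_at(k1,dock)", "locked(d_dock_lab)", "open(d_dock_store)", "open(d_lab_store)"]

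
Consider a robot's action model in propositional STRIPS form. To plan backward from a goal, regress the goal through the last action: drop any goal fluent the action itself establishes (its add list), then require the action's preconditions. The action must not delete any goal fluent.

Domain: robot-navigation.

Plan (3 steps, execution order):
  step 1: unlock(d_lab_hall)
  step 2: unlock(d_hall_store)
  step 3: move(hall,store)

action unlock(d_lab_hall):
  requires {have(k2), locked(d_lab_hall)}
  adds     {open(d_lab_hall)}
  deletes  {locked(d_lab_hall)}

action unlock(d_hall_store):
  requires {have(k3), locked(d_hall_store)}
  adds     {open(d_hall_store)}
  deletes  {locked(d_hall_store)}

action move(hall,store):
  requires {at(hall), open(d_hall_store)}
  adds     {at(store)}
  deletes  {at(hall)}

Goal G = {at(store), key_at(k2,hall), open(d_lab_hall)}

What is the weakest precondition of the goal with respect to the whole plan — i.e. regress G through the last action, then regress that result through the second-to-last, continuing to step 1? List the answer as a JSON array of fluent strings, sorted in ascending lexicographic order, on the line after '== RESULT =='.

Regress step by step:
  through step 3 (move(hall,store)): drop {at(store)}, keep {key_at(k2,hall), open(d_lab_hall)}, require {at(hall), open(d_hall_store)}
    → {at(hall), key_at(k2,hall), open(d_hall_store), open(d_lab_hall)}
  through step 2 (unlock(d_hall_store)): drop {open(d_hall_store)}, keep {at(hall), key_at(k2,hall), open(d_lab_hall)}, require {have(k3), locked(d_hall_store)}
    → {at(hall), have(k3), key_at(k2,hall), locked(d_hall_store), open(d_lab_hall)}
  through step 1 (unlock(d_lab_hall)): drop {open(d_lab_hall)}, keep {at(hall), have(k3), key_at(k2,hall), locked(d_hall_store)}, require {have(k2), locked(d_lab_hall)}
    → {at(hall), have(k2), have(k3), key_at(k2,hall), locked(d_hall_store), locked(d_lab_hall)}

== RESULT ==
["at(hall)", "have(k2)", "have(k3)", "key_at(k2,hall)", "locked(d_hall_store)", "locked(d_lab_hall)"]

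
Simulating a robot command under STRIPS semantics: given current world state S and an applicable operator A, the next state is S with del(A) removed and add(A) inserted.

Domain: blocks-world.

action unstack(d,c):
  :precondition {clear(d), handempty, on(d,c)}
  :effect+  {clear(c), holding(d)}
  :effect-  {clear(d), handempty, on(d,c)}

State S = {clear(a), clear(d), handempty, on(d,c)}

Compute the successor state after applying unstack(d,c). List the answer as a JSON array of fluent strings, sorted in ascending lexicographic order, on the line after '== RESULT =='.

Progress:
  pre ⊆ S: {clear(d), handempty, on(d,c)} ⊆ S  — applicable
  S \ del = {clear(a)}
  ∪ add   = {clear(a), clear(c), holding(d)}

== RESULT ==
["clear(a)", "clear(c)", "holding(d)"]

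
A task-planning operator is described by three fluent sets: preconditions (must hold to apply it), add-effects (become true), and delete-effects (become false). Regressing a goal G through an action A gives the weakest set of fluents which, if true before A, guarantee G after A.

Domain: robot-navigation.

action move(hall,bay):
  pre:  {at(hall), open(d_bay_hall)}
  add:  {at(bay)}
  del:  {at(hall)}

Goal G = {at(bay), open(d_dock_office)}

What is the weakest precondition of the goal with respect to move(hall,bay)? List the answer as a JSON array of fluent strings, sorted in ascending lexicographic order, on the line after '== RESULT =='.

Regress:
  G ∩ del = {}  (empty — regression defined)
  G \ add = {at(bay), open(d_dock_office)} \ {at(bay)} = {open(d_dock_office)}
  ∪ pre   = {open(d_dock_office)} ∪ {at(hall), open(d_bay_hall)}
          = {at(hall), open(d_bay_hall), open(d_dock_office)}

== RESULT ==
["at(hall)", "open(d_bay_hall)", "open(d_dock_office)"]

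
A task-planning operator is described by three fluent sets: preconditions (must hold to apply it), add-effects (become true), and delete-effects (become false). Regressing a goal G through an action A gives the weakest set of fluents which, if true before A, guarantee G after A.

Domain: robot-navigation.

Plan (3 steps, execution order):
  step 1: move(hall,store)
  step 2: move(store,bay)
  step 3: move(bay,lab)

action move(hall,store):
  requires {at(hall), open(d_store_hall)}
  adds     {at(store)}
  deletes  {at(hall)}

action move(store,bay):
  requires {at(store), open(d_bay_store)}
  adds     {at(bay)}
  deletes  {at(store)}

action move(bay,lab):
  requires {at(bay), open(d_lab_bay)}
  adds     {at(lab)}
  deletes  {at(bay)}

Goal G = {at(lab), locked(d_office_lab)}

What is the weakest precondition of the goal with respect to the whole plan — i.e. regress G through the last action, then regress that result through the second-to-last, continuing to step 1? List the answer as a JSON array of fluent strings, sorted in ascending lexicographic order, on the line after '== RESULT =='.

Regress step by step:
  through step 3 (move(bay,lab)): drop {at(lab)}, keep {locked(d_office_lab)}, require {at(bay), open(d_lab_bay)}
    → {at(bay), locked(d_office_lab), open(d_lab_bay)}
  through step 2 (move(store,bay)): drop {at(bay)}, keep {locked(d_office_lab), open(d_lab_bay)}, require {at(store), open(d_bay_store)}
    → {at(store), locked(d_office_lab), open(d_bay_store), open(d_lab_bay)}
  through step 1 (move(hall,store)): drop {at(store)}, keep {locked(d_office_lab), open(d_bay_store), open(d_lab_bay)}, require {at(hall), open(d_store_hall)}
    → {at(hall), locked(d_office_lab), open(d_bay_store), open(d_lab_bay), open(d_store_hall)}

== RESULT ==
["at(hall)", "locked(d_office_lab)", "open(d_bay_store)", "open(d_lab_bay)", "open(d_store_hall)"]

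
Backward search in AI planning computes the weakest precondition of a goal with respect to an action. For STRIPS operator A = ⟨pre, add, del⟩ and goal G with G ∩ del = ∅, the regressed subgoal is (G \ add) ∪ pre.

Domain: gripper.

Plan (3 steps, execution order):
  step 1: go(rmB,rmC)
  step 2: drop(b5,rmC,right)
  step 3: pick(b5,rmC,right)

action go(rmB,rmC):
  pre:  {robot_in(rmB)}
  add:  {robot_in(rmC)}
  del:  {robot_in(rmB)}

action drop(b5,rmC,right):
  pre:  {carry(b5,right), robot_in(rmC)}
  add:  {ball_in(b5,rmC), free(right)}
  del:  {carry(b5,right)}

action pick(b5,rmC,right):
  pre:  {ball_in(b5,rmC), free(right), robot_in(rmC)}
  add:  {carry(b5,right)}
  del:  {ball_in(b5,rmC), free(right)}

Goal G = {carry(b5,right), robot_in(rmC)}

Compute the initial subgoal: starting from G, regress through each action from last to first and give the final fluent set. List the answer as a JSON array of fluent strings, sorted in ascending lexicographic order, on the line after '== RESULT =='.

Regress step by step:
  through step 3 (pick(b5,rmC,right)): drop {carry(b5,right)}, keep {robot_in(rmC)}, require {ball_in(b5,rmC), free(right), robot_in(rmC)}
    → {ball_in(b5,rmC), free(right), robot_in(rmC)}
  through step 2 (drop(b5,rmC,right)): drop {ball_in(b5,rmC), free(right)}, keep {robot_in(rmC)}, require {carry(b5,right), robot_in(rmC)}
    → {carry(b5,right), robot_in(rmC)}
  through step 1 (go(rmB,rmC)): drop {robot_in(rmC)}, keep {carry(b5,right)}, require {robot_in(rmB)}
    → {carry(b5,right), robot_in(rmB)}

== RESULT ==
["carry(b5,right)", "robot_in(rmB)"]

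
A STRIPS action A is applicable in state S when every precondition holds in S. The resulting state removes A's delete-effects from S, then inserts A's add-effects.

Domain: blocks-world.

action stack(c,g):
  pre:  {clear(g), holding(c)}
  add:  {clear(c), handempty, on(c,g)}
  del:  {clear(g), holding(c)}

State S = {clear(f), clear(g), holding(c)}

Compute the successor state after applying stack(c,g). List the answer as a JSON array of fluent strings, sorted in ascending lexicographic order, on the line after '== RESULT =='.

Progress:
  pre ⊆ S: {clear(g), holding(c)} ⊆ S  — applicable
  S \ del = {clear(f)}
  ∪ add   = {clear(c), clear(f), handempty, on(c,g)}

== RESULT ==
["clear(c)", "clear(f)", "handempty", "on(c,g)"]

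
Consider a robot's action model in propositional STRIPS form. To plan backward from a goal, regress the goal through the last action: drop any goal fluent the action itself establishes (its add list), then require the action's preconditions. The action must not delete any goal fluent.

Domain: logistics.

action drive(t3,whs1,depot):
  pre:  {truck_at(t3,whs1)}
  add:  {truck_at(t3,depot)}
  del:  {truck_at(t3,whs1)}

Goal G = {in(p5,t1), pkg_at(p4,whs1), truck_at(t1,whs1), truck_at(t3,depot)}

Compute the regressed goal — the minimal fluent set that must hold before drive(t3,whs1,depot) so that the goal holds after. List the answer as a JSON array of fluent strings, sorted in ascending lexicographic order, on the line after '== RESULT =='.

Compute (G \ add) ∪ pre:
  G ∩ del = {}  (empty — regression defined)
  G \ add = {in(p5,t1), pkg_at(p4,whs1), truck_at(t1,whs1), truck_at(t3,depot)} \ {truck_at(t3,depot)} = {in(p5,t1), pkg_at(p4,whs1), truck_at(t1,whs1)}
  ∪ pre   = {in(p5,t1), pkg_at(p4,whs1), truck_at(t1,whs1)} ∪ {truck_at(t3,whs1)}
          = {in(p5,t1), pkg_at(p4,whs1), truck_at(t1,whs1), truck_at(t3,whs1)}

== RESULT ==
["in(p5,t1)", "pkg_at(p4,whs1)", "truck_at(t1,whs1)", "truck_at(t3,whs1)"]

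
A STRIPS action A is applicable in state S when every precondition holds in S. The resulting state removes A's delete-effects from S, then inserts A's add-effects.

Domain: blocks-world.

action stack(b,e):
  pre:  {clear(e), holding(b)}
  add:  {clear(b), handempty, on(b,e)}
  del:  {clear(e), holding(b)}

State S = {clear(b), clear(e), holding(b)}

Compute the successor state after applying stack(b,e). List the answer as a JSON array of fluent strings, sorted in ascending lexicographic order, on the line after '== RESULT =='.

Compute (S \ del) ∪ add:
  pre ⊆ S: {clear(e), holding(b)} ⊆ S  — applicable
  S \ del = {clear(b)}
  ∪ add   = {clear(b), handempty, on(b,e)}

== RESULT ==
["clear(b)", "handempty", "on(b,e)"]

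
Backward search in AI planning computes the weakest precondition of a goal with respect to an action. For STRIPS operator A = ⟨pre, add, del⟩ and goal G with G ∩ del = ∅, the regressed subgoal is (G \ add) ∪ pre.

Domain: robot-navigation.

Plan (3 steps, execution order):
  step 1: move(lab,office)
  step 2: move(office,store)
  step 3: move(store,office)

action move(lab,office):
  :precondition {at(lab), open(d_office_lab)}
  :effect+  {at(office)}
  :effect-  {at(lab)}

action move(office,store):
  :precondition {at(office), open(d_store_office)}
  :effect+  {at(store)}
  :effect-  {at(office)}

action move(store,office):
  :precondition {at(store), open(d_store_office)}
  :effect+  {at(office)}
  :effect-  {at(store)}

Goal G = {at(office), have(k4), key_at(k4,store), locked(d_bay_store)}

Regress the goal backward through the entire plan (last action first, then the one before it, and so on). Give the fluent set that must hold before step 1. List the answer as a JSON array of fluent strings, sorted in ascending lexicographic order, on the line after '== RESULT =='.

Work backward from the goal:
  through step 3 (move(store,office)): drop {at(office)}, keep {have(k4), key_at(k4,store), locked(d_bay_store)}, require {at(store), open(d_store_office)}
    → {at(store), have(k4), key_at(k4,store), locked(d_bay_store), open(d_store_office)}
  through step 2 (move(office,store)): drop {at(store)}, keep {have(k4), key_at(k4,store), locked(d_bay_store), open(d_store_office)}, require {at(office), open(d_store_office)}
    → {at(office), have(k4), key_at(k4,store), locked(d_bay_store), open(d_store_office)}
  through step 1 (move(lab,office)): drop {at(office)}, keep {have(k4), key_at(k4,store), locked(d_bay_store), open(d_store_office)}, require {at(lab), open(d_office_lab)}
    → {at(lab), have(k4), key_at(k4,store), locked(d_bay_store), open(d_office_lab), open(d_store_office)}

== RESULT ==
["at(lab)", "have(k4)", "key_at(k4,store)", "locked(d_bay_store)", "open(d_office_lab)", "open(d_store_office)"]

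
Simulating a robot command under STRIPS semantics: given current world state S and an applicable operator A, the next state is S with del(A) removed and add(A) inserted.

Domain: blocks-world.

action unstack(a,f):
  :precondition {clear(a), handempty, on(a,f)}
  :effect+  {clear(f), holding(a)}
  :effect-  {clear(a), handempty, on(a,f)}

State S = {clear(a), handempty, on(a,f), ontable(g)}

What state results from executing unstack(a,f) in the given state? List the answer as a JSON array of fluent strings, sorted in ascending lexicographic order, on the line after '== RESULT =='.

Progress:
  pre ⊆ S: {clear(a), handempty, on(a,f)} ⊆ S  — applicable
  S \ del = {ontable(g)}
  ∪ add   = {clear(f), holding(a), ontable(g)}

== RESULT ==
["clear(f)", "holding(a)", "ontable(g)"]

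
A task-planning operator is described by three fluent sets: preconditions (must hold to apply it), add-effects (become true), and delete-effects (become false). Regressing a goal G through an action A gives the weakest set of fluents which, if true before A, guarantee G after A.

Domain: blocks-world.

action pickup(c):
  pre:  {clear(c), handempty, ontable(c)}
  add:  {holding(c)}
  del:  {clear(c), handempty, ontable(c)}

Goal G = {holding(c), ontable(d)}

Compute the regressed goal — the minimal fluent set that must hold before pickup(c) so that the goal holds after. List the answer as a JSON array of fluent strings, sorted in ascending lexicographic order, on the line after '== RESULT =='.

Regress:
  G ∩ del = {}  (empty — regression defined)
  G \ add = {holding(c), ontable(d)} \ {holding(c)} = {ontable(d)}
  ∪ pre   = {ontable(d)} ∪ {clear(c), handempty, ontable(c)}
          = {clear(c), handempty, ontable(c), ontable(d)}

== RESULT ==
["clear(c)", "handempty", "ontable(c)", "ontable(d)"]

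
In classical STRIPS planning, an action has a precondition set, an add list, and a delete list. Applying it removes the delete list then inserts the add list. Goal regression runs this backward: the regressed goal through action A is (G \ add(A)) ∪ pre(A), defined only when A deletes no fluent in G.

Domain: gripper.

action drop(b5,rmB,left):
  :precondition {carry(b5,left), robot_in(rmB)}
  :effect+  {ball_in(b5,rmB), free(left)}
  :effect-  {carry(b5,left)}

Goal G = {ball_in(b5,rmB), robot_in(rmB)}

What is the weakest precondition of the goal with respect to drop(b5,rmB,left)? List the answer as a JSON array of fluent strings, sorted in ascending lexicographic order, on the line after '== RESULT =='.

Regress:
  G ∩ del = {}  (empty — regression defined)
  G \ add = {ball_in(b5,rmB), robot_in(rmB)} \ {ball_in(b5,rmB), free(left)} = {robot_in(rmB)}
  ∪ pre   = {robot_in(rmB)} ∪ {carry(b5,left), robot_in(rmB)}
          = {carry(b5,left), robot_in(rmB)}

== RESULT ==
["carry(b5,left)", "robot_in(rmB)"]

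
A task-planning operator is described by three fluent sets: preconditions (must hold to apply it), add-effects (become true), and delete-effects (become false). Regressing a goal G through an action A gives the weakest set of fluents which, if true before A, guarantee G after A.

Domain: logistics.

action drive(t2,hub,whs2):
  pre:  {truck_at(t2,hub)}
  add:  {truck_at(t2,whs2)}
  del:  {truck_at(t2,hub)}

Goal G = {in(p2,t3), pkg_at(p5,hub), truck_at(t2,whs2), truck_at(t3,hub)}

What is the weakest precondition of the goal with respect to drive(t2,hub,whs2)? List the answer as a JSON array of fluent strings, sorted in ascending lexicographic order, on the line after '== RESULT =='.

Compute (G \ add) ∪ pre:
  G ∩ del = {}  (empty — regression defined)
  G \ add = {in(p2,t3), pkg_at(p5,hub), truck_at(t2,whs2), truck_at(t3,hub)} \ {truck_at(t2,whs2)} = {in(p2,t3), pkg_at(p5,hub), truck_at(t3,hub)}
  ∪ pre   = {in(p2,t3), pkg_at(p5,hub), truck_at(t3,hub)} ∪ {truck_at(t2,hub)}
          = {in(p2,t3), pkg_at(p5,hub), truck_at(t2,hub), truck_at(t3,hub)}

== RESULT ==
["in(p2,t3)", "pkg_at(p5,hub)", "truck_at(t2,hub)", "truck_at(t3,hub)"]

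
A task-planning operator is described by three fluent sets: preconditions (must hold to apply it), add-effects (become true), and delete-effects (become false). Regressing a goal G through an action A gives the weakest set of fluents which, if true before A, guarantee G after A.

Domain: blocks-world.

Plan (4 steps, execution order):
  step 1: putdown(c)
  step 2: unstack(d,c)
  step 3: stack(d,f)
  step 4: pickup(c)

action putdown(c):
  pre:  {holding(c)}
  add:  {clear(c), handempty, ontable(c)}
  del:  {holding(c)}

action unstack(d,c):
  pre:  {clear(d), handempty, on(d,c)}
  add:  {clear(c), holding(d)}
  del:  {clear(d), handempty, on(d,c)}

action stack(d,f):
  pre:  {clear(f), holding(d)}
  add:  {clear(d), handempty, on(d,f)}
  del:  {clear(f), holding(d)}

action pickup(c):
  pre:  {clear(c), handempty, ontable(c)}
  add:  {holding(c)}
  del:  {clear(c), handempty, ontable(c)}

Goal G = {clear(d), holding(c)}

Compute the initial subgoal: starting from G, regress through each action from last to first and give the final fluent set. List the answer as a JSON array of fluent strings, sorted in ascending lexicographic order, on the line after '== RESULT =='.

Regress step by step:
  through step 4 (pickup(c)): drop {holding(c)}, keep {clear(d)}, require {clear(c), handempty, ontable(c)}
    → {clear(c), clear(d), handempty, ontable(c)}
  through step 3 (stack(d,f)): drop {clear(d), handempty}, keep {clear(c), ontable(c)}, require {clear(f), holding(d)}
    → {clear(c), clear(f), holding(d), ontable(c)}
  through step 2 (unstack(d,c)): drop {clear(c), holding(d)}, keep {clear(f), ontable(c)}, require {clear(d), handempty, on(d,c)}
    → {clear(d), clear(f), handempty, on(d,c), ontable(c)}
  through step 1 (putdown(c)): drop {handempty, ontable(c)}, keep {clear(d), clear(f), on(d,c)}, require {holding(c)}
    → {clear(d), clear(f), holding(c), on(d,c)}

== RESULT ==
["clear(d)", "clear(f)", "holding(c)", "on(d,c)"]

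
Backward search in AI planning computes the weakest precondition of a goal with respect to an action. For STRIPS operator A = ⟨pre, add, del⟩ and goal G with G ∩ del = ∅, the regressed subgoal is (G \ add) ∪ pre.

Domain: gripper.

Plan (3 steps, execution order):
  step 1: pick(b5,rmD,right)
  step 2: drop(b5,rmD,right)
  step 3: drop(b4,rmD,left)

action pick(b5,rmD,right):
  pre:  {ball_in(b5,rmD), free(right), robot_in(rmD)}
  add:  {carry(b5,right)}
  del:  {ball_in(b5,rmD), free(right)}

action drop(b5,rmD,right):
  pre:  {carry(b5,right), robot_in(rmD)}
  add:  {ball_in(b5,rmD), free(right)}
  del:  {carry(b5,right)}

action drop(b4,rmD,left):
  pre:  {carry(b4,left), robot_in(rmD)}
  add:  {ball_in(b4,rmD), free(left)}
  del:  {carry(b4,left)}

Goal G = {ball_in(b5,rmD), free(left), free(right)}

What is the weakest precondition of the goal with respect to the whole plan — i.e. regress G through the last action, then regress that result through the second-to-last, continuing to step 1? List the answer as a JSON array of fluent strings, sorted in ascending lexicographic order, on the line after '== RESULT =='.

Regress step by step:
  through step 3 (drop(b4,rmD,left)): drop {free(left)}, keep {ball_in(b5,rmD), free(right)}, require {carry(b4,left), robot_in(rmD)}
    → {ball_in(b5,rmD), carry(b4,left), free(right), robot_in(rmD)}
  through step 2 (drop(b5,rmD,right)): drop {ball_in(b5,rmD), free(right)}, keep {carry(b4,left), robot_in(rmD)}, require {carry(b5,right), robot_in(rmD)}
    → {carry(b4,left), carry(b5,right), robot_in(rmD)}
  through step 1 (pick(b5,rmD,right)): drop {carry(b5,right)}, keep {carry(b4,left), robot_in(rmD)}, require {ball_in(b5,rmD), free(right), robot_in(rmD)}
    → {ball_in(b5,rmD), carry(b4,left), free(right), robot_in(rmD)}

== RESULT ==
["ball_in(b5,rmD)", "carry(b4,left)", "free(right)", "robot_in(rmD)"]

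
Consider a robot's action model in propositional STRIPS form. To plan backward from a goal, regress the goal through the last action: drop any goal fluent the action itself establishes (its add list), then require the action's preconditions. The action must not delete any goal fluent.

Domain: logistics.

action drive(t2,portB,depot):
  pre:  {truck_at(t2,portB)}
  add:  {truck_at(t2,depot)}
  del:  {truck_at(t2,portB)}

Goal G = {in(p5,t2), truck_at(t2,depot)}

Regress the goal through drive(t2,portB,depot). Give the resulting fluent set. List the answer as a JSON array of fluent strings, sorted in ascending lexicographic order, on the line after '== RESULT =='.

Compute (G \ add) ∪ pre:
  G ∩ del = {}  (empty — regression defined)
  G \ add = {in(p5,t2), truck_at(t2,depot)} \ {truck_at(t2,depot)} = {in(p5,t2)}
  ∪ pre   = {in(p5,t2)} ∪ {truck_at(t2,portB)}
          = {in(p5,t2), truck_at(t2,portB)}

== RESULT ==
["in(p5,t2)", "truck_at(t2,portB)"]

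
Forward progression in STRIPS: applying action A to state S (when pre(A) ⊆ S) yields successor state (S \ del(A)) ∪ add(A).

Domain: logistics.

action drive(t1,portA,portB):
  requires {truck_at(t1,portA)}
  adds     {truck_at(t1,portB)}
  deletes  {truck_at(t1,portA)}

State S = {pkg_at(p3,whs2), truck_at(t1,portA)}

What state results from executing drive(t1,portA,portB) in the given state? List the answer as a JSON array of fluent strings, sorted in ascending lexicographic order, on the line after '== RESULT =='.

Compute (S \ del) ∪ add:
  pre ⊆ S: {truck_at(t1,portA)} ⊆ S  — applicable
  S \ del = {pkg_at(p3,whs2)}
  ∪ add   = {pkg_at(p3,whs2), truck_at(t1,portB)}

== RESULT ==
["pkg_at(p3,whs2)", "truck_at(t1,portB)"]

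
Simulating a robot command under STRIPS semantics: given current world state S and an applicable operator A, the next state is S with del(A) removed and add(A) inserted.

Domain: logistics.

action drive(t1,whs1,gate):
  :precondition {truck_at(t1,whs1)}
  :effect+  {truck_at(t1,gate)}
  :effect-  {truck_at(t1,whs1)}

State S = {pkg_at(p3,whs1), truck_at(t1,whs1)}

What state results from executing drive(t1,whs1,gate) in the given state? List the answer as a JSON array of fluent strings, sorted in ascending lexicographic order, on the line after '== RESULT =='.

Compute (S \ del) ∪ add:
  pre ⊆ S: {truck_at(t1,whs1)} ⊆ S  — applicable
  S \ del = {pkg_at(p3,whs1)}
  ∪ add   = {pkg_at(p3,whs1), truck_at(t1,gate)}

== RESULT ==
["pkg_at(p3,whs1)", "truck_at(t1,gate)"]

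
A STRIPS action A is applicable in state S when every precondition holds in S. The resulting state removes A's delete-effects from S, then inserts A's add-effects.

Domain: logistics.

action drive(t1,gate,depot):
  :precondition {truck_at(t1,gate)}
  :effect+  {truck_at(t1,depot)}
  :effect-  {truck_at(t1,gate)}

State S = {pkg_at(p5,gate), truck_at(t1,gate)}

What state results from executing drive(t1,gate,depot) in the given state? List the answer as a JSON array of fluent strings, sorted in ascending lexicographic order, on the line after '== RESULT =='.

Compute (S \ del) ∪ add:
  pre ⊆ S: {truck_at(t1,gate)} ⊆ S  — applicable
  S \ del = {pkg_at(p5,gate)}
  ∪ add   = {pkg_at(p5,gate), truck_at(t1,depot)}

== RESULT ==
["pkg_at(p5,gate)", "truck_at(t1,depot)"]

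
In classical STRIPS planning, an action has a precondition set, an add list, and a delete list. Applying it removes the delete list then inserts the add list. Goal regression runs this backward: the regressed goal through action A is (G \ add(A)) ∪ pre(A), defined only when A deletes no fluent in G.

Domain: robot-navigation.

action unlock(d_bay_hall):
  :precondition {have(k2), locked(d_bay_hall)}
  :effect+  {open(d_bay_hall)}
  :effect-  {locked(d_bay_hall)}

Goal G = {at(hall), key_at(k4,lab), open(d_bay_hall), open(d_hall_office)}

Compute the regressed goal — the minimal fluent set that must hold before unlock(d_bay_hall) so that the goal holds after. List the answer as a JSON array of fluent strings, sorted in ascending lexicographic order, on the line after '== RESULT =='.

Compute (G \ add) ∪ pre:
  G ∩ del = {}  (empty — regression defined)
  G \ add = {at(hall), key_at(k4,lab), open(d_bay_hall), open(d_hall_office)} \ {open(d_bay_hall)} = {at(hall), key_at(k4,lab), open(d_hall_office)}
  ∪ pre   = {at(hall), key_at(k4,lab), open(d_hall_office)} ∪ {have(k2), locked(d_bay_hall)}
          = {at(hall), have(k2), key_at(k4,lab), locked(d_bay_hall), open(d_hall_office)}

== RESULT ==
["at(hall)", "have(k2)", "key_at(k4,lab)", "locked(d_bay_hall)", "open(d_hall_office)"]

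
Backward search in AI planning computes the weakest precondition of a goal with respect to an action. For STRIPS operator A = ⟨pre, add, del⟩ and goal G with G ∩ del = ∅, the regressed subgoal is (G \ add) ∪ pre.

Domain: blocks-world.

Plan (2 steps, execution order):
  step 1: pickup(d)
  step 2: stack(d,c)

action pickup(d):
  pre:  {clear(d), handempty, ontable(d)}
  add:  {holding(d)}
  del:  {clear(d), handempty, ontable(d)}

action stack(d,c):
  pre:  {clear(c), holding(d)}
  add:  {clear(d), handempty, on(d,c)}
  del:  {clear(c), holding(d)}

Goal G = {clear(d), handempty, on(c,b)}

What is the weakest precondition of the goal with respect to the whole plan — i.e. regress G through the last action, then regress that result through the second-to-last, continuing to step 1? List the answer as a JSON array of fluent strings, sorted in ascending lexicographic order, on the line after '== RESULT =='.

Work backward from the goal:
  through step 2 (stack(d,c)): drop {clear(d), handempty}, keep {on(c,b)}, require {clear(c), holding(d)}
    → {clear(c), holding(d), on(c,b)}
  through step 1 (pickup(d)): drop {holding(d)}, keep {clear(c), on(c,b)}, require {clear(d), handempty, ontable(d)}
    → {clear(c), clear(d), handempty, on(c,b), ontable(d)}

== RESULT ==
["clear(c)", "clear(d)", "handempty", "on(c,b)", "ontable(d)"]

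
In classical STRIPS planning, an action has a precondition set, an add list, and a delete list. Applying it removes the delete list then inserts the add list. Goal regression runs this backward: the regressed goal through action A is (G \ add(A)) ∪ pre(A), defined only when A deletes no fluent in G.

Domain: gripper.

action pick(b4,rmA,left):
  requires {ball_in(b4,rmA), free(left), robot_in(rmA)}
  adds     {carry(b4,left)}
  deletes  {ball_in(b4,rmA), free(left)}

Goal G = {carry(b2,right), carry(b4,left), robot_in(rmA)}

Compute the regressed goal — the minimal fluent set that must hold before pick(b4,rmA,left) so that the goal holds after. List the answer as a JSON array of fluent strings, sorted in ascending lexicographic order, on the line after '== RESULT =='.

Compute (G \ add) ∪ pre:
  G ∩ del = {}  (empty — regression defined)
  G \ add = {carry(b2,right), carry(b4,left), robot_in(rmA)} \ {carry(b4,left)} = {carry(b2,right), robot_in(rmA)}
  ∪ pre   = {carry(b2,right), robot_in(rmA)} ∪ {ball_in(b4,rmA), free(left), robot_in(rmA)}
          = {ball_in(b4,rmA), carry(b2,right), free(left), robot_in(rmA)}

== RESULT ==
["ball_in(b4,rmA)", "carry(b2,right)", "free(left)", "robot_in(rmA)"]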